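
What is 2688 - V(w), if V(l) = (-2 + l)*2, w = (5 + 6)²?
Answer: 2450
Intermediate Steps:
w = 121 (w = 11² = 121)
V(l) = -4 + 2*l
2688 - V(w) = 2688 - (-4 + 2*121) = 2688 - (-4 + 242) = 2688 - 1*238 = 2688 - 238 = 2450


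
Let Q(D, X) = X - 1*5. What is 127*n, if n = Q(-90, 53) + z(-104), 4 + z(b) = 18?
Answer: 7874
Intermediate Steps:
Q(D, X) = -5 + X (Q(D, X) = X - 5 = -5 + X)
z(b) = 14 (z(b) = -4 + 18 = 14)
n = 62 (n = (-5 + 53) + 14 = 48 + 14 = 62)
127*n = 127*62 = 7874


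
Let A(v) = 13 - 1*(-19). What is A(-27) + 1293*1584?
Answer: 2048144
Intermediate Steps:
A(v) = 32 (A(v) = 13 + 19 = 32)
A(-27) + 1293*1584 = 32 + 1293*1584 = 32 + 2048112 = 2048144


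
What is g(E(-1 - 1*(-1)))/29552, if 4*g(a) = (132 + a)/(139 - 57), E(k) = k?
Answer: 33/2423264 ≈ 1.3618e-5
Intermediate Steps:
g(a) = 33/82 + a/328 (g(a) = ((132 + a)/(139 - 57))/4 = ((132 + a)/82)/4 = ((132 + a)*(1/82))/4 = (66/41 + a/82)/4 = 33/82 + a/328)
g(E(-1 - 1*(-1)))/29552 = (33/82 + (-1 - 1*(-1))/328)/29552 = (33/82 + (-1 + 1)/328)*(1/29552) = (33/82 + (1/328)*0)*(1/29552) = (33/82 + 0)*(1/29552) = (33/82)*(1/29552) = 33/2423264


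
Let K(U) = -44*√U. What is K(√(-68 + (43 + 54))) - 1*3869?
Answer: -3869 - 44*29^(¼) ≈ -3971.1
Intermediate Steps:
K(√(-68 + (43 + 54))) - 1*3869 = -44*(-68 + (43 + 54))^(¼) - 1*3869 = -44*(-68 + 97)^(¼) - 3869 = -44*29^(¼) - 3869 = -3869 - 44*29^(¼)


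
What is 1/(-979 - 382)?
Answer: -1/1361 ≈ -0.00073475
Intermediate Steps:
1/(-979 - 382) = 1/(-1361) = -1/1361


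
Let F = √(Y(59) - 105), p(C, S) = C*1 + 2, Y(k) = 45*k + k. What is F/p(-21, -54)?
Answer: -√2609/19 ≈ -2.6883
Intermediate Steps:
Y(k) = 46*k
p(C, S) = 2 + C (p(C, S) = C + 2 = 2 + C)
F = √2609 (F = √(46*59 - 105) = √(2714 - 105) = √2609 ≈ 51.078)
F/p(-21, -54) = √2609/(2 - 21) = √2609/(-19) = √2609*(-1/19) = -√2609/19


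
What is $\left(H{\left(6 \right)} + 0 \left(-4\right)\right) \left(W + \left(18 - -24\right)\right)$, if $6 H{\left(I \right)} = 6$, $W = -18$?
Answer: $24$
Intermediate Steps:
$H{\left(I \right)} = 1$ ($H{\left(I \right)} = \frac{1}{6} \cdot 6 = 1$)
$\left(H{\left(6 \right)} + 0 \left(-4\right)\right) \left(W + \left(18 - -24\right)\right) = \left(1 + 0 \left(-4\right)\right) \left(-18 + \left(18 - -24\right)\right) = \left(1 + 0\right) \left(-18 + \left(18 + 24\right)\right) = 1 \left(-18 + 42\right) = 1 \cdot 24 = 24$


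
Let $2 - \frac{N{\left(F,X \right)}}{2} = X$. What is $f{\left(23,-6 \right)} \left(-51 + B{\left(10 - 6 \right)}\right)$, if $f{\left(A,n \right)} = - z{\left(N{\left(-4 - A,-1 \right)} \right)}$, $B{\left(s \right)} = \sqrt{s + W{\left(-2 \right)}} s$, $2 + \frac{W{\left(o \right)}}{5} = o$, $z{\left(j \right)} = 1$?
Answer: $51 - 16 i \approx 51.0 - 16.0 i$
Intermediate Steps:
$N{\left(F,X \right)} = 4 - 2 X$
$W{\left(o \right)} = -10 + 5 o$
$B{\left(s \right)} = s \sqrt{-20 + s}$ ($B{\left(s \right)} = \sqrt{s + \left(-10 + 5 \left(-2\right)\right)} s = \sqrt{s - 20} s = \sqrt{-20 + s} s = s \sqrt{-20 + s}$)
$f{\left(A,n \right)} = -1$ ($f{\left(A,n \right)} = \left(-1\right) 1 = -1$)
$f{\left(23,-6 \right)} \left(-51 + B{\left(10 - 6 \right)}\right) = - (-51 + \left(10 - 6\right) \sqrt{-20 + \left(10 - 6\right)}) = - (-51 + 4 \sqrt{-20 + 4}) = - (-51 + 4 \sqrt{-16}) = - (-51 + 4 \cdot 4 i) = - (-51 + 16 i) = 51 - 16 i$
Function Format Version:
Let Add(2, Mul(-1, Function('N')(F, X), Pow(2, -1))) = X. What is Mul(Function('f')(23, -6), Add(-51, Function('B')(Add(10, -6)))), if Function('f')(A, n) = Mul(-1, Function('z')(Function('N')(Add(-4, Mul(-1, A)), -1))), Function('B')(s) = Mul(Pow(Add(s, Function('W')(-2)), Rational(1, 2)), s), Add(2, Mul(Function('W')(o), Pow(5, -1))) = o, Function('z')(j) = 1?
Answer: Add(51, Mul(-16, I)) ≈ Add(51.000, Mul(-16.000, I))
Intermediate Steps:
Function('N')(F, X) = Add(4, Mul(-2, X))
Function('W')(o) = Add(-10, Mul(5, o))
Function('B')(s) = Mul(s, Pow(Add(-20, s), Rational(1, 2))) (Function('B')(s) = Mul(Pow(Add(s, Add(-10, Mul(5, -2))), Rational(1, 2)), s) = Mul(Pow(Add(s, Add(-10, -10)), Rational(1, 2)), s) = Mul(Pow(Add(s, -20), Rational(1, 2)), s) = Mul(Pow(Add(-20, s), Rational(1, 2)), s) = Mul(s, Pow(Add(-20, s), Rational(1, 2))))
Function('f')(A, n) = -1 (Function('f')(A, n) = Mul(-1, 1) = -1)
Mul(Function('f')(23, -6), Add(-51, Function('B')(Add(10, -6)))) = Mul(-1, Add(-51, Mul(Add(10, -6), Pow(Add(-20, Add(10, -6)), Rational(1, 2))))) = Mul(-1, Add(-51, Mul(4, Pow(Add(-20, 4), Rational(1, 2))))) = Mul(-1, Add(-51, Mul(4, Pow(-16, Rational(1, 2))))) = Mul(-1, Add(-51, Mul(4, Mul(4, I)))) = Mul(-1, Add(-51, Mul(16, I))) = Add(51, Mul(-16, I))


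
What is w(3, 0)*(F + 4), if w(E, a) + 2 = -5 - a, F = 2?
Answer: -42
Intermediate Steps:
w(E, a) = -7 - a (w(E, a) = -2 + (-5 - a) = -7 - a)
w(3, 0)*(F + 4) = (-7 - 1*0)*(2 + 4) = (-7 + 0)*6 = -7*6 = -42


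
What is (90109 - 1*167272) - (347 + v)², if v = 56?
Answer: -239572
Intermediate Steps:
(90109 - 1*167272) - (347 + v)² = (90109 - 1*167272) - (347 + 56)² = (90109 - 167272) - 1*403² = -77163 - 1*162409 = -77163 - 162409 = -239572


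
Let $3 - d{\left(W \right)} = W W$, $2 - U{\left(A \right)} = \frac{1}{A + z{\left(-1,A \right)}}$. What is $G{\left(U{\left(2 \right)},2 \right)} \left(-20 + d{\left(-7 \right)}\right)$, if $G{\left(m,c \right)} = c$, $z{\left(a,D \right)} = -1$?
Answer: $-132$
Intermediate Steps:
$U{\left(A \right)} = 2 - \frac{1}{-1 + A}$ ($U{\left(A \right)} = 2 - \frac{1}{A - 1} = 2 - \frac{1}{-1 + A}$)
$d{\left(W \right)} = 3 - W^{2}$ ($d{\left(W \right)} = 3 - W W = 3 - W^{2}$)
$G{\left(U{\left(2 \right)},2 \right)} \left(-20 + d{\left(-7 \right)}\right) = 2 \left(-20 + \left(3 - \left(-7\right)^{2}\right)\right) = 2 \left(-20 + \left(3 - 49\right)\right) = 2 \left(-20 - 46\right) = 2 \left(-66\right) = -132$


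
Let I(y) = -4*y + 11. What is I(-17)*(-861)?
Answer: -68019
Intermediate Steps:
I(y) = 11 - 4*y
I(-17)*(-861) = (11 - 4*(-17))*(-861) = (11 + 68)*(-861) = 79*(-861) = -68019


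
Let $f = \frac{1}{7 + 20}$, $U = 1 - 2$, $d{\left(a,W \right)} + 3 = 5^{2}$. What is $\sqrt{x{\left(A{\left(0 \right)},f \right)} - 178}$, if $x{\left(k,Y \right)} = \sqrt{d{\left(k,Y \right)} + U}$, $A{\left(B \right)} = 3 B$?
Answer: $\sqrt{-178 + \sqrt{21}} \approx 13.169 i$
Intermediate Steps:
$d{\left(a,W \right)} = 22$ ($d{\left(a,W \right)} = -3 + 5^{2} = -3 + 25 = 22$)
$U = -1$
$f = \frac{1}{27} \approx 0.037037$
$x{\left(k,Y \right)} = \sqrt{21}$ ($x{\left(k,Y \right)} = \sqrt{22 - 1} = \sqrt{21}$)
$\sqrt{x{\left(A{\left(0 \right)},f \right)} - 178} = \sqrt{\sqrt{21} - 178} = \sqrt{-178 + \sqrt{21}}$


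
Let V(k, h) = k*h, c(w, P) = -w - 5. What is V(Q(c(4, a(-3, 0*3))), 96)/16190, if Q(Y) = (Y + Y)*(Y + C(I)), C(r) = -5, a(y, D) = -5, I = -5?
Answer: 12096/8095 ≈ 1.4943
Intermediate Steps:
c(w, P) = -5 - w
Q(Y) = 2*Y*(-5 + Y) (Q(Y) = (Y + Y)*(Y - 5) = (2*Y)*(-5 + Y) = 2*Y*(-5 + Y))
V(k, h) = h*k
V(Q(c(4, a(-3, 0*3))), 96)/16190 = (96*(2*(-5 - 1*4)*(-5 + (-5 - 1*4))))/16190 = (96*(2*(-5 - 4)*(-5 + (-5 - 4))))*(1/16190) = (96*(2*(-9)*(-5 - 9)))*(1/16190) = (96*(2*(-9)*(-14)))*(1/16190) = (96*252)*(1/16190) = 24192*(1/16190) = 12096/8095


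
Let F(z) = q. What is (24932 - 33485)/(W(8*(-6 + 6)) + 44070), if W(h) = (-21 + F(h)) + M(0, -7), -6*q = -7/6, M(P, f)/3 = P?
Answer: -307908/1585771 ≈ -0.19417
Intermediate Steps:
M(P, f) = 3*P
q = 7/36 (q = -(-7)/(6*6) = -⅙*(-7/6) = 7/36 ≈ 0.19444)
F(z) = 7/36
W(h) = -749/36 (W(h) = (-21 + 7/36) + 3*0 = -749/36 + 0 = -749/36)
(24932 - 33485)/(W(8*(-6 + 6)) + 44070) = (24932 - 33485)/(-749/36 + 44070) = -8553/1585771/36 = -8553*36/1585771 = -307908/1585771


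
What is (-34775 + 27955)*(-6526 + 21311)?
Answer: -100833700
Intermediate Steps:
(-34775 + 27955)*(-6526 + 21311) = -6820*14785 = -100833700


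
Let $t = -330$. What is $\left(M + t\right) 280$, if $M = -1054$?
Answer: $-387520$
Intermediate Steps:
$\left(M + t\right) 280 = \left(-1054 - 330\right) 280 = \left(-1384\right) 280 = -387520$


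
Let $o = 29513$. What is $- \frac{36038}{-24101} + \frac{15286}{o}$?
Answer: $\frac{130181580}{64662983} \approx 2.0132$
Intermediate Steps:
$- \frac{36038}{-24101} + \frac{15286}{o} = - \frac{36038}{-24101} + \frac{15286}{29513} = \left(-36038\right) \left(- \frac{1}{24101}\right) + 15286 \cdot \frac{1}{29513} = \frac{36038}{24101} + \frac{15286}{29513} = \frac{130181580}{64662983}$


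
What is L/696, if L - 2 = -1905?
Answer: -1903/696 ≈ -2.7342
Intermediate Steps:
L = -1903 (L = 2 - 1905 = -1903)
L/696 = -1903/696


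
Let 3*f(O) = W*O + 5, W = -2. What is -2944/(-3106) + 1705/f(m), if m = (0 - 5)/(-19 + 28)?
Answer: 1301333/1553 ≈ 837.95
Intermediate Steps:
m = -5/9 ≈ -0.55556
f(O) = 5/3 - 2*O/3 (f(O) = (-2*O + 5)/3 = (5 - 2*O)/3 = 5/3 - 2*O/3)
-2944/(-3106) + 1705/f(m) = -2944/(-3106) + 1705/(5/3 - ⅔*(-5/9)) = -2944*(-1/3106) + 1705/(5/3 + 10/27) = 1472/1553 + 1705/(55/27) = 1472/1553 + 1705*(27/55) = 1472/1553 + 837 = 1301333/1553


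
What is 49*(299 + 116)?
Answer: 20335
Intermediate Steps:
49*(299 + 116) = 49*415 = 20335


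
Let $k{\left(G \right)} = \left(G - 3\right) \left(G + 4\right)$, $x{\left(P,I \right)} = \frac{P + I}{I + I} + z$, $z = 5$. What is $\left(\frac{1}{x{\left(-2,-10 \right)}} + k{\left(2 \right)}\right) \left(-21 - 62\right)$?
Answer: $\frac{13529}{28} \approx 483.18$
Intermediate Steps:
$x{\left(P,I \right)} = 5 + \frac{I + P}{2 I}$ ($x{\left(P,I \right)} = \frac{P + I}{I + I} + 5 = \frac{I + P}{2 I} + 5 = 5 + \frac{I + P}{2 I}$)
$k{\left(G \right)} = \left(-3 + G\right) \left(4 + G\right)$
$\left(\frac{1}{x{\left(-2,-10 \right)}} + k{\left(2 \right)}\right) \left(-21 - 62\right) = \left(\frac{1}{\frac{1}{2} \frac{1}{-10} \left(-2 + 11 \left(-10\right)\right)} + \left(-12 + 2 + 2^{2}\right)\right) \left(-21 - 62\right) = \left(\frac{1}{\frac{1}{2} \left(- \frac{1}{10}\right) \left(-2 - 110\right)} + \left(-12 + 2 + 4\right)\right) \left(-21 - 62\right) = \left(\frac{1}{\frac{1}{2} \left(- \frac{1}{10}\right) \left(-112\right)} - 6\right) \left(-83\right) = \left(\frac{1}{\frac{28}{5}} - 6\right) \left(-83\right) = \left(\frac{5}{28} - 6\right) \left(-83\right) = \left(- \frac{163}{28}\right) \left(-83\right) = \frac{13529}{28}$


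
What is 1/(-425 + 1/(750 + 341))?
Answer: -1091/463674 ≈ -0.0023529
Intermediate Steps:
1/(-425 + 1/(750 + 341)) = 1/(-425 + 1/1091) = 1/(-463674/1091) = -1091/463674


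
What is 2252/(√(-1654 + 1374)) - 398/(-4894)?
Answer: 199/2447 - 563*I*√70/35 ≈ 0.081324 - 134.58*I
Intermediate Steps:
2252/(√(-1654 + 1374)) - 398/(-4894) = 2252/(√(-280)) - 398*(-1/4894) = 2252/((2*I*√70)) + 199/2447 = 2252*(-I*√70/140) + 199/2447 = -563*I*√70/35 + 199/2447 = 199/2447 - 563*I*√70/35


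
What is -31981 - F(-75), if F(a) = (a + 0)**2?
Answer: -37606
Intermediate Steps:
F(a) = a**2
-31981 - F(-75) = -31981 - 1*(-75)**2 = -31981 - 1*5625 = -31981 - 5625 = -37606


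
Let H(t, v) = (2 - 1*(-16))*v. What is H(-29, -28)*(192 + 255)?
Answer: -225288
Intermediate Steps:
H(t, v) = 18*v (H(t, v) = (2 + 16)*v = 18*v)
H(-29, -28)*(192 + 255) = (18*(-28))*(192 + 255) = -504*447 = -225288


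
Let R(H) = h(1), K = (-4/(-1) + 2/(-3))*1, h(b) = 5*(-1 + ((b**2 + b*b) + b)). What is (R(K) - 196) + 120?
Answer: -66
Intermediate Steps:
h(b) = -5 + 5*b + 10*b**2 (h(b) = 5*(-1 + ((b**2 + b**2) + b)) = 5*(-1 + (2*b**2 + b)) = 5*(-1 + (b + 2*b**2)) = 5*(-1 + b + 2*b**2) = -5 + 5*b + 10*b**2)
K = 10/3 (K = (-4*(-1) + 2*(-1/3))*1 = (4 - 2/3)*1 = (10/3)*1 = 10/3 ≈ 3.3333)
R(H) = 10 (R(H) = -5 + 5*1 + 10*1**2 = -5 + 5 + 10*1 = -5 + 5 + 10 = 10)
(R(K) - 196) + 120 = (10 - 196) + 120 = -186 + 120 = -66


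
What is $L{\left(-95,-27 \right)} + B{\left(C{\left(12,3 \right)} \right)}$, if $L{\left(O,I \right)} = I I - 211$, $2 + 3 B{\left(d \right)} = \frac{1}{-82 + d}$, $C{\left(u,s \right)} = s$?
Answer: $\frac{40869}{79} \approx 517.33$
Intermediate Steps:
$B{\left(d \right)} = - \frac{2}{3} + \frac{1}{3 \left(-82 + d\right)}$
$L{\left(O,I \right)} = -211 + I^{2}$ ($L{\left(O,I \right)} = I^{2} - 211 = -211 + I^{2}$)
$L{\left(-95,-27 \right)} + B{\left(C{\left(12,3 \right)} \right)} = \left(-211 + \left(-27\right)^{2}\right) + \frac{165 - 6}{3 \left(-82 + 3\right)} = \left(-211 + 729\right) + \frac{165 - 6}{3 \left(-79\right)} = 518 + \frac{1}{3} \left(- \frac{1}{79}\right) 159 = 518 - \frac{53}{79} = \frac{40869}{79}$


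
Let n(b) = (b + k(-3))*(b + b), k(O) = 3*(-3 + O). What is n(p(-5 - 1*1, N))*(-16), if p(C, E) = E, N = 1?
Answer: 544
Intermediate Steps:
k(O) = -9 + 3*O
n(b) = 2*b*(-18 + b) (n(b) = (b + (-9 + 3*(-3)))*(b + b) = (b + (-9 - 9))*(2*b) = (b - 18)*(2*b) = (-18 + b)*(2*b) = 2*b*(-18 + b))
n(p(-5 - 1*1, N))*(-16) = (2*1*(-18 + 1))*(-16) = (2*1*(-17))*(-16) = -34*(-16) = 544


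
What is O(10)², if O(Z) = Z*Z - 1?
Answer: 9801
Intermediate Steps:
O(Z) = -1 + Z² (O(Z) = Z² - 1 = -1 + Z²)
O(10)² = (-1 + 10²)² = (-1 + 100)² = 99² = 9801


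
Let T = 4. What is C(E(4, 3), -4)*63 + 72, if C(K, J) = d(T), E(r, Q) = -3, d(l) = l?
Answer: 324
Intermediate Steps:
C(K, J) = 4
C(E(4, 3), -4)*63 + 72 = 4*63 + 72 = 252 + 72 = 324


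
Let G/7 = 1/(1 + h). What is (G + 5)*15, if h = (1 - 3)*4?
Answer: 60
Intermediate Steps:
h = -8 (h = -2*4 = -8)
G = -1 (G = 7/(1 - 8) = 7/(-7) = 7*(-⅐) = -1)
(G + 5)*15 = (-1 + 5)*15 = 4*15 = 60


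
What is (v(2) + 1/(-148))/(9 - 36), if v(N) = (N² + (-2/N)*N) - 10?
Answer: 395/1332 ≈ 0.29655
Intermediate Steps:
v(N) = -12 + N² (v(N) = (N² - 2) - 10 = (-2 + N²) - 10 = -12 + N²)
(v(2) + 1/(-148))/(9 - 36) = ((-12 + 2²) + 1/(-148))/(9 - 36) = ((-12 + 4) - 1/148)/(-27) = (-8 - 1/148)*(-1/27) = -1185/148*(-1/27) = 395/1332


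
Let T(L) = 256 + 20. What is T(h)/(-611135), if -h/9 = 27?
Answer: -276/611135 ≈ -0.00045162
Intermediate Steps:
h = -243 (h = -9*27 = -243)
T(L) = 276
T(h)/(-611135) = 276/(-611135) = 276*(-1/611135) = -276/611135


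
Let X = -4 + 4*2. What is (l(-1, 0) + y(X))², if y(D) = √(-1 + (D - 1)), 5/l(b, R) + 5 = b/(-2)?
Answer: 262/81 - 20*√2/9 ≈ 0.091871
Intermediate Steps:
l(b, R) = 5/(-5 - b/2) (l(b, R) = 5/(-5 + b/(-2)) = 5/(-5 + b*(-½)) = 5/(-5 - b/2))
X = 4 (X = -4 + 8 = 4)
y(D) = √(-2 + D) (y(D) = √(-1 + (-1 + D)) = √(-2 + D))
(l(-1, 0) + y(X))² = (-10/(10 - 1) + √(-2 + 4))² = (-10/9 + √2)²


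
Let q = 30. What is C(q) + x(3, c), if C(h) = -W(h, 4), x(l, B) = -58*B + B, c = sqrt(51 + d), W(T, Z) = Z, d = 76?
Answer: -4 - 57*sqrt(127) ≈ -646.36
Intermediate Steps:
c = sqrt(127) (c = sqrt(51 + 76) = sqrt(127) ≈ 11.269)
x(l, B) = -57*B
C(h) = -4 (C(h) = -1*4 = -4)
C(q) + x(3, c) = -4 - 57*sqrt(127)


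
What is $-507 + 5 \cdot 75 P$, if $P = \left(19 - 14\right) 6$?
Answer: $10743$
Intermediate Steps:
$P = 30$ ($P = 5 \cdot 6 = 30$)
$-507 + 5 \cdot 75 P = -507 + 5 \cdot 75 \cdot 30 = -507 + 375 \cdot 30 = -507 + 11250 = 10743$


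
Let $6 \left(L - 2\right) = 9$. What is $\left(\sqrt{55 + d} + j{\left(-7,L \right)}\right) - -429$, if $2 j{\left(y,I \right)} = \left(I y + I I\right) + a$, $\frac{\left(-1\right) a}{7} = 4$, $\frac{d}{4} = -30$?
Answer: $\frac{3271}{8} + i \sqrt{65} \approx 408.88 + 8.0623 i$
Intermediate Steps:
$d = -120$ ($d = 4 \left(-30\right) = -120$)
$a = -28$ ($a = \left(-7\right) 4 = -28$)
$L = \frac{7}{2}$ ($L = 2 + \frac{1}{6} \cdot 9 = 2 + \frac{3}{2} = \frac{7}{2} \approx 3.5$)
$j{\left(y,I \right)} = -14 + \frac{I^{2}}{2} + \frac{I y}{2}$ ($j{\left(y,I \right)} = \frac{\left(I y + I I\right) - 28}{2} = \frac{\left(I y + I^{2}\right) - 28}{2} = \frac{\left(I^{2} + I y\right) - 28}{2} = \frac{-28 + I^{2} + I y}{2} = -14 + \frac{I^{2}}{2} + \frac{I y}{2}$)
$\left(\sqrt{55 + d} + j{\left(-7,L \right)}\right) - -429 = \left(\sqrt{55 - 120} + \left(-14 + \frac{\left(\frac{7}{2}\right)^{2}}{2} + \frac{1}{2} \cdot \frac{7}{2} \left(-7\right)\right)\right) - -429 = \left(\sqrt{-65} - \frac{161}{8}\right) + 429 = \left(i \sqrt{65} - \frac{161}{8}\right) + 429 = \left(- \frac{161}{8} + i \sqrt{65}\right) + 429 = \frac{3271}{8} + i \sqrt{65}$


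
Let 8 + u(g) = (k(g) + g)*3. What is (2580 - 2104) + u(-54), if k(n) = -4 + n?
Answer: 132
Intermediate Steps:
u(g) = -20 + 6*g (u(g) = -8 + ((-4 + g) + g)*3 = -8 + (-4 + 2*g)*3 = -8 + (-12 + 6*g) = -20 + 6*g)
(2580 - 2104) + u(-54) = (2580 - 2104) + (-20 + 6*(-54)) = 476 + (-20 - 324) = 476 - 344 = 132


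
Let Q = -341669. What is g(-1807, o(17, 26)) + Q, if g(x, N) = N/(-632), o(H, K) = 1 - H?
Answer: -26991849/79 ≈ -3.4167e+5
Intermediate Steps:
g(x, N) = -N/632 (g(x, N) = N*(-1/632) = -N/632)
g(-1807, o(17, 26)) + Q = -(1 - 1*17)/632 - 341669 = -(1 - 17)/632 - 341669 = -1/632*(-16) - 341669 = 2/79 - 341669 = -26991849/79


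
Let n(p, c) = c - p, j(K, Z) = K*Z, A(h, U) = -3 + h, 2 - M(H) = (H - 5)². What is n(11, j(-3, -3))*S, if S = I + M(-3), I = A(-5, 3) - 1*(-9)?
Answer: 122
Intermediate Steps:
M(H) = 2 - (-5 + H)² (M(H) = 2 - (H - 5)² = 2 - (-5 + H)²)
I = 1 (I = (-3 - 5) - 1*(-9) = -8 + 9 = 1)
S = -61 (S = 1 + (2 - (-5 - 3)²) = 1 + (2 - 1*(-8)²) = 1 + (2 - 1*64) = 1 + (2 - 64) = 1 - 62 = -61)
n(11, j(-3, -3))*S = (-3*(-3) - 1*11)*(-61) = (9 - 11)*(-61) = -2*(-61) = 122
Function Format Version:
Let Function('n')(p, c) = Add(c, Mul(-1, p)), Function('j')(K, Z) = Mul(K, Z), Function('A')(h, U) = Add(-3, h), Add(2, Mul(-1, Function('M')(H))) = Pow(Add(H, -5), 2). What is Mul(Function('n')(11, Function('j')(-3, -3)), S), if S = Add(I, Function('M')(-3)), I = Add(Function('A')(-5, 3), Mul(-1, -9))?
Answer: 122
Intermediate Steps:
Function('M')(H) = Add(2, Mul(-1, Pow(Add(-5, H), 2))) (Function('M')(H) = Add(2, Mul(-1, Pow(Add(H, -5), 2))) = Add(2, Mul(-1, Pow(Add(-5, H), 2))))
I = 1 (I = Add(Add(-3, -5), Mul(-1, -9)) = Add(-8, 9) = 1)
S = -61 (S = Add(1, Add(2, Mul(-1, Pow(Add(-5, -3), 2)))) = Add(1, Add(2, Mul(-1, Pow(-8, 2)))) = Add(1, Add(2, Mul(-1, 64))) = Add(1, Add(2, -64)) = Add(1, -62) = -61)
Mul(Function('n')(11, Function('j')(-3, -3)), S) = Mul(Add(Mul(-3, -3), Mul(-1, 11)), -61) = Mul(Add(9, -11), -61) = Mul(-2, -61) = 122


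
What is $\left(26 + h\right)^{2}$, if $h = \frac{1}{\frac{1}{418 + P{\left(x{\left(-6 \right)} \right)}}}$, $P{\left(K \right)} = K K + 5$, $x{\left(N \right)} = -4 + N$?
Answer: $301401$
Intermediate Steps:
$P{\left(K \right)} = 5 + K^{2}$ ($P{\left(K \right)} = K^{2} + 5 = 5 + K^{2}$)
$h = 523$ ($h = \frac{1}{\frac{1}{418 + \left(5 + \left(-4 - 6\right)^{2}\right)}} = \frac{1}{\frac{1}{418 + \left(5 + \left(-10\right)^{2}\right)}} = \frac{1}{\frac{1}{418 + \left(5 + 100\right)}} = \frac{1}{\frac{1}{418 + 105}} = \frac{1}{\frac{1}{523}} = 523$)
$\left(26 + h\right)^{2} = \left(26 + 523\right)^{2} = 549^{2} = 301401$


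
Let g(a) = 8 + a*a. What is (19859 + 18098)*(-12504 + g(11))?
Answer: -469717875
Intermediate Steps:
g(a) = 8 + a²
(19859 + 18098)*(-12504 + g(11)) = (19859 + 18098)*(-12504 + (8 + 11²)) = 37957*(-12504 + (8 + 121)) = 37957*(-12504 + 129) = 37957*(-12375) = -469717875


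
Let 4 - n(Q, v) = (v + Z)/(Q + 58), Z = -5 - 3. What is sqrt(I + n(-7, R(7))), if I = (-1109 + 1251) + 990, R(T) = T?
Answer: sqrt(2954787)/51 ≈ 33.705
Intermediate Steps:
Z = -8
n(Q, v) = 4 - (-8 + v)/(58 + Q) (n(Q, v) = 4 - (v - 8)/(Q + 58) = 4 - (-8 + v)/(58 + Q))
I = 1132 (I = 142 + 990 = 1132)
sqrt(I + n(-7, R(7))) = sqrt(1132 + (240 - 1*7 + 4*(-7))/(58 - 7)) = sqrt(1132 + (240 - 7 - 28)/51) = sqrt(1132 + (1/51)*205) = sqrt(1132 + 205/51) = sqrt(57937/51) = sqrt(2954787)/51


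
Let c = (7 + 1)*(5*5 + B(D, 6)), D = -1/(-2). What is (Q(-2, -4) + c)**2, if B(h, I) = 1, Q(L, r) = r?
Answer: 41616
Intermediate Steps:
D = 1/2 (D = -1*(-1/2) = 1/2 ≈ 0.50000)
c = 208 (c = (7 + 1)*(5*5 + 1) = 8*(25 + 1) = 8*26 = 208)
(Q(-2, -4) + c)**2 = (-4 + 208)**2 = 204**2 = 41616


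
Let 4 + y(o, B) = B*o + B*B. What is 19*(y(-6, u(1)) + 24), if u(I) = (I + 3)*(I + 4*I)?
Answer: 5700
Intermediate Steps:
u(I) = 5*I*(3 + I) (u(I) = (3 + I)*(5*I) = 5*I*(3 + I))
y(o, B) = -4 + B**2 + B*o (y(o, B) = -4 + (B*o + B*B) = -4 + (B*o + B**2) = -4 + (B**2 + B*o) = -4 + B**2 + B*o)
19*(y(-6, u(1)) + 24) = 19*((-4 + (5*1*(3 + 1))**2 + (5*1*(3 + 1))*(-6)) + 24) = 19*((-4 + (5*1*4)**2 + (5*1*4)*(-6)) + 24) = 19*((-4 + 20**2 + 20*(-6)) + 24) = 19*((-4 + 400 - 120) + 24) = 19*(276 + 24) = 19*300 = 5700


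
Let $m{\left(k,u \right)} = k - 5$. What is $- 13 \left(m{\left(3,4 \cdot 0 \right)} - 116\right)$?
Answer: $1534$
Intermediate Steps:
$m{\left(k,u \right)} = -5 + k$
$- 13 \left(m{\left(3,4 \cdot 0 \right)} - 116\right) = - 13 \left(\left(-5 + 3\right) - 116\right) = - 13 \left(-2 - 116\right) = \left(-13\right) \left(-118\right) = 1534$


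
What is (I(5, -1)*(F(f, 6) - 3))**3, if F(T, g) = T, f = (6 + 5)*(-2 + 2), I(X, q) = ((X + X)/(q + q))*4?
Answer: 216000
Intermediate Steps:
I(X, q) = 4*X/q (I(X, q) = ((2*X)/((2*q)))*4 = ((2*X)*(1/(2*q)))*4 = (X/q)*4 = 4*X/q)
f = 0 (f = 11*0 = 0)
(I(5, -1)*(F(f, 6) - 3))**3 = ((4*5/(-1))*(0 - 3))**3 = ((4*5*(-1))*(-3))**3 = (-20*(-3))**3 = 60**3 = 216000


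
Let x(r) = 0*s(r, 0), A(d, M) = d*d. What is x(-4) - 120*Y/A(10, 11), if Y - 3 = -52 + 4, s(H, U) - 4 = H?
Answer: 54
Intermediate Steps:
A(d, M) = d²
s(H, U) = 4 + H
Y = -45 (Y = 3 + (-52 + 4) = 3 - 48 = -45)
x(r) = 0 (x(r) = 0*(4 + r) = 0)
x(-4) - 120*Y/A(10, 11) = 0 - (-5400)/(10²) = 0 - (-5400)/100 = 0 - 120*(-9/20) = 0 + 54 = 54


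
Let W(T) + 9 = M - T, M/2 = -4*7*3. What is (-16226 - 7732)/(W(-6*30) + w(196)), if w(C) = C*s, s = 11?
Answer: -23958/2159 ≈ -11.097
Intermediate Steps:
w(C) = 11*C (w(C) = C*11 = 11*C)
M = -168 (M = 2*(-4*7*3) = 2*(-28*3) = 2*(-84) = -168)
W(T) = -177 - T (W(T) = -9 + (-168 - T) = -177 - T)
(-16226 - 7732)/(W(-6*30) + w(196)) = (-16226 - 7732)/((-177 - (-6)*30) + 11*196) = -23958/((-177 - 1*(-180)) + 2156) = -23958/((-177 + 180) + 2156) = -23958/(3 + 2156) = -23958/2159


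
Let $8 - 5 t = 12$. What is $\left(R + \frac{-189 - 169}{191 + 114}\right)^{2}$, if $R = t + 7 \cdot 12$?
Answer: $\frac{625900324}{93025} \approx 6728.3$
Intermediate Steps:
$t = - \frac{4}{5}$ ($t = \frac{8}{5} - \frac{12}{5} = - \frac{4}{5} \approx -0.8$)
$R = \frac{416}{5}$ ($R = - \frac{4}{5} + 7 \cdot 12 = - \frac{4}{5} + 84 = \frac{416}{5} \approx 83.2$)
$\left(R + \frac{-189 - 169}{191 + 114}\right)^{2} = \left(\frac{416}{5} + \frac{-189 - 169}{191 + 114}\right)^{2} = \left(\frac{416}{5} - \frac{358}{305}\right)^{2} = \left(\frac{25018}{305}\right)^{2} = \frac{625900324}{93025}$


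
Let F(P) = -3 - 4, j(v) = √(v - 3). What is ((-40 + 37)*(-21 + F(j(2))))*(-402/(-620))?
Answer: 8442/155 ≈ 54.465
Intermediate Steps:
j(v) = √(-3 + v)
F(P) = -7
((-40 + 37)*(-21 + F(j(2))))*(-402/(-620)) = ((-40 + 37)*(-21 - 7))*(-402/(-620)) = (-3*(-28))*(-402*(-1/620)) = 84*(201/310) = 8442/155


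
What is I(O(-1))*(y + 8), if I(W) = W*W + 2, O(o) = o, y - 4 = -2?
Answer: 30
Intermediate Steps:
y = 2 (y = 4 - 2 = 2)
I(W) = 2 + W**2 (I(W) = W**2 + 2 = 2 + W**2)
I(O(-1))*(y + 8) = (2 + (-1)**2)*(2 + 8) = (2 + 1)*10 = 3*10 = 30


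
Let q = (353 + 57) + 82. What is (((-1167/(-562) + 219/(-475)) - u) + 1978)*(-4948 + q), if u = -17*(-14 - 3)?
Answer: -1005518227716/133475 ≈ -7.5334e+6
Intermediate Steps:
u = 289 (u = -17*(-17) = 289)
q = 492 (q = 410 + 82 = 492)
(((-1167/(-562) + 219/(-475)) - u) + 1978)*(-4948 + q) = (((-1167/(-562) + 219/(-475)) - 1*289) + 1978)*(-4948 + 492) = (((-1167*(-1/562) + 219*(-1/475)) - 289) + 1978)*(-4456) = (((1167/562 - 219/475) - 289) + 1978)*(-4456) = ((431247/266950 - 289) + 1978)*(-4456) = (-76717303/266950 + 1978)*(-4456) = (451309797/266950)*(-4456) = -1005518227716/133475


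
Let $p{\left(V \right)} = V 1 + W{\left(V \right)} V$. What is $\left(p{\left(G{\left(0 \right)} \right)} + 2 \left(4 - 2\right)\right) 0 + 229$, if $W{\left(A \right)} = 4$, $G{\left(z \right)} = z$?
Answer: $229$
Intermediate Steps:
$p{\left(V \right)} = 5 V$ ($p{\left(V \right)} = V 1 + 4 V = V + 4 V = 5 V$)
$\left(p{\left(G{\left(0 \right)} \right)} + 2 \left(4 - 2\right)\right) 0 + 229 = \left(5 \cdot 0 + 2 \left(4 - 2\right)\right) 0 + 229 = \left(0 + 2 \cdot 2\right) 0 + 229 = \left(0 + 4\right) 0 + 229 = 4 \cdot 0 + 229 = 0 + 229 = 229$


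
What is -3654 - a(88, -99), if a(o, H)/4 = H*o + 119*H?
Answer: 78318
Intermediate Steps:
a(o, H) = 476*H + 4*H*o (a(o, H) = 4*(H*o + 119*H) = 4*(119*H + H*o) = 476*H + 4*H*o)
-3654 - a(88, -99) = -3654 - 4*(-99)*(119 + 88) = -3654 - 4*(-99)*207 = -3654 - 1*(-81972) = -3654 + 81972 = 78318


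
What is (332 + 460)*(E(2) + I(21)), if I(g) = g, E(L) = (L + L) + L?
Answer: 21384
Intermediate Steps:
E(L) = 3*L (E(L) = 2*L + L = 3*L)
(332 + 460)*(E(2) + I(21)) = (332 + 460)*(3*2 + 21) = 792*(6 + 21) = 792*27 = 21384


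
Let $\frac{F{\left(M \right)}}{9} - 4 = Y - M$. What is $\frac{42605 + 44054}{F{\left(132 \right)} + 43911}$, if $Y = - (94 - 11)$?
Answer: $\frac{86659}{42012} \approx 2.0627$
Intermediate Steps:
$Y = -83$ ($Y = \left(-1\right) 83 = -83$)
$F{\left(M \right)} = -711 - 9 M$ ($F{\left(M \right)} = 36 + 9 \left(-83 - M\right) = 36 - \left(747 + 9 M\right) = -711 - 9 M$)
$\frac{42605 + 44054}{F{\left(132 \right)} + 43911} = \frac{42605 + 44054}{\left(-711 - 1188\right) + 43911} = \frac{86659}{\left(-711 - 1188\right) + 43911} = \frac{86659}{-1899 + 43911} = \frac{86659}{42012}$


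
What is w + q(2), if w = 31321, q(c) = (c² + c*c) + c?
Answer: 31331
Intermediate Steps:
q(c) = c + 2*c² (q(c) = (c² + c²) + c = 2*c² + c = c + 2*c²)
w + q(2) = 31321 + 2*(1 + 2*2) = 31321 + 2*(1 + 4) = 31321 + 2*5 = 31321 + 10 = 31331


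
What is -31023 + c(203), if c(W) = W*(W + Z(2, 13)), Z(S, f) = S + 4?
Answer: 11404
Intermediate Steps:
Z(S, f) = 4 + S
c(W) = W*(6 + W) (c(W) = W*(W + (4 + 2)) = W*(W + 6) = W*(6 + W))
-31023 + c(203) = -31023 + 203*(6 + 203) = -31023 + 203*209 = -31023 + 42427 = 11404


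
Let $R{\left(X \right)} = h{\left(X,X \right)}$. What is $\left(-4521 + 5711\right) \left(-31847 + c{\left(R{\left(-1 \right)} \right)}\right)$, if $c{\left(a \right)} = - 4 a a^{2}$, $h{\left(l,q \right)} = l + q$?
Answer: $-37859850$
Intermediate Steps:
$R{\left(X \right)} = 2 X$ ($R{\left(X \right)} = X + X = 2 X$)
$c{\left(a \right)} = - 4 a^{3}$
$\left(-4521 + 5711\right) \left(-31847 + c{\left(R{\left(-1 \right)} \right)}\right) = \left(-4521 + 5711\right) \left(-31847 - 4 \left(2 \left(-1\right)\right)^{3}\right) = 1190 \left(-31847 - 4 \left(-2\right)^{3}\right) = 1190 \left(-31847 - -32\right) = 1190 \left(-31847 + 32\right) = 1190 \left(-31815\right) = -37859850$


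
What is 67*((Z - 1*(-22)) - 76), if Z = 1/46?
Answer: -166361/46 ≈ -3616.5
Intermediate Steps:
Z = 1/46 ≈ 0.021739
67*((Z - 1*(-22)) - 76) = 67*((1/46 - 1*(-22)) - 76) = 67*((1/46 + 22) - 76) = 67*(1013/46 - 76) = 67*(-2483/46) = -166361/46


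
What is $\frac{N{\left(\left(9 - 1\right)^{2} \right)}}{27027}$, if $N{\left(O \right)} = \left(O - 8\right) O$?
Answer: $\frac{512}{3861} \approx 0.13261$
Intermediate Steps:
$N{\left(O \right)} = O \left(-8 + O\right)$ ($N{\left(O \right)} = \left(-8 + O\right) O = O \left(-8 + O\right)$)
$\frac{N{\left(\left(9 - 1\right)^{2} \right)}}{27027} = \frac{\left(9 - 1\right)^{2} \left(-8 + \left(9 - 1\right)^{2}\right)}{27027} = 8^{2} \left(-8 + 8^{2}\right) \frac{1}{27027} = 64 \left(-8 + 64\right) \frac{1}{27027} = 64 \cdot 56 \cdot \frac{1}{27027} = 3584 \cdot \frac{1}{27027} = \frac{512}{3861}$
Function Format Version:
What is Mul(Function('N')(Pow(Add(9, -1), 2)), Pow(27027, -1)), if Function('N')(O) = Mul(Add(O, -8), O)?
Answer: Rational(512, 3861) ≈ 0.13261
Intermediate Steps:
Function('N')(O) = Mul(O, Add(-8, O)) (Function('N')(O) = Mul(Add(-8, O), O) = Mul(O, Add(-8, O)))
Mul(Function('N')(Pow(Add(9, -1), 2)), Pow(27027, -1)) = Mul(Mul(Pow(Add(9, -1), 2), Add(-8, Pow(Add(9, -1), 2))), Pow(27027, -1)) = Mul(Mul(Pow(8, 2), Add(-8, Pow(8, 2))), Rational(1, 27027)) = Mul(Mul(64, Add(-8, 64)), Rational(1, 27027)) = Mul(Mul(64, 56), Rational(1, 27027)) = Mul(3584, Rational(1, 27027)) = Rational(512, 3861)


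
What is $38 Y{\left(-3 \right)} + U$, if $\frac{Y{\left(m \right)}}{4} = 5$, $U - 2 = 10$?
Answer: $772$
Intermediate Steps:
$U = 12$ ($U = 2 + 10 = 12$)
$Y{\left(m \right)} = 20$ ($Y{\left(m \right)} = 4 \cdot 5 = 20$)
$38 Y{\left(-3 \right)} + U = 38 \cdot 20 + 12 = 760 + 12 = 772$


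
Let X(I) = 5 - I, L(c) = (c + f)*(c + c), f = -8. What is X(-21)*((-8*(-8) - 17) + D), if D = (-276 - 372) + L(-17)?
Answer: 6474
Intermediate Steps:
L(c) = 2*c*(-8 + c) (L(c) = (c - 8)*(c + c) = (-8 + c)*(2*c) = 2*c*(-8 + c))
D = 202 (D = (-276 - 372) + 2*(-17)*(-8 - 17) = -648 + 2*(-17)*(-25) = -648 + 850 = 202)
X(-21)*((-8*(-8) - 17) + D) = (5 - 1*(-21))*((-8*(-8) - 17) + 202) = (5 + 21)*((64 - 17) + 202) = 26*(47 + 202) = 26*249 = 6474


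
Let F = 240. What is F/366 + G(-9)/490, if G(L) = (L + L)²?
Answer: 19682/14945 ≈ 1.3170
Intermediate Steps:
G(L) = 4*L² (G(L) = (2*L)² = 4*L²)
F/366 + G(-9)/490 = 240/366 + (4*(-9)²)/490 = 240*(1/366) + (4*81)*(1/490) = 40/61 + 324*(1/490) = 40/61 + 162/245 = 19682/14945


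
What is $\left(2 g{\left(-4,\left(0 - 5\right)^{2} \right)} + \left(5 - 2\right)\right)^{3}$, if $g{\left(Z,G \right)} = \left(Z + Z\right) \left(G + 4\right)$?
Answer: $-97972181$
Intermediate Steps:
$g{\left(Z,G \right)} = 2 Z \left(4 + G\right)$
$\left(2 g{\left(-4,\left(0 - 5\right)^{2} \right)} + \left(5 - 2\right)\right)^{3} = \left(2 \cdot 2 \left(-4\right) \left(4 + \left(0 - 5\right)^{2}\right) + \left(5 - 2\right)\right)^{3} = \left(2 \cdot 2 \left(-4\right) \left(4 + \left(-5\right)^{2}\right) + \left(5 - 2\right)\right)^{3} = \left(2 \cdot 2 \left(-4\right) \left(4 + 25\right) + 3\right)^{3} = \left(2 \cdot 2 \left(-4\right) 29 + 3\right)^{3} = \left(2 \left(-232\right) + 3\right)^{3} = \left(-464 + 3\right)^{3} = \left(-461\right)^{3} = -97972181$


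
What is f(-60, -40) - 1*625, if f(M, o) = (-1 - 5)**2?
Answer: -589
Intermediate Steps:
f(M, o) = 36 (f(M, o) = (-6)**2 = 36)
f(-60, -40) - 1*625 = 36 - 1*625 = 36 - 625 = -589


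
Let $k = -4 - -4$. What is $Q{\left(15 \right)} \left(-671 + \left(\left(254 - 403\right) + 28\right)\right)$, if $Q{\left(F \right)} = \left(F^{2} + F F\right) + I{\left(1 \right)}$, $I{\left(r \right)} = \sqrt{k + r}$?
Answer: $-357192$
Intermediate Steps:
$k = 0$ ($k = -4 + 4 = 0$)
$I{\left(r \right)} = \sqrt{r}$ ($I{\left(r \right)} = \sqrt{0 + r} = \sqrt{r}$)
$Q{\left(F \right)} = 1 + 2 F^{2}$ ($Q{\left(F \right)} = \left(F^{2} + F F\right) + \sqrt{1} = \left(F^{2} + F^{2}\right) + 1 = 2 F^{2} + 1 = 1 + 2 F^{2}$)
$Q{\left(15 \right)} \left(-671 + \left(\left(254 - 403\right) + 28\right)\right) = \left(1 + 2 \cdot 15^{2}\right) \left(-671 + \left(\left(254 - 403\right) + 28\right)\right) = \left(1 + 2 \cdot 225\right) \left(-671 + \left(-149 + 28\right)\right) = \left(1 + 450\right) \left(-671 - 121\right) = 451 \left(-792\right) = -357192$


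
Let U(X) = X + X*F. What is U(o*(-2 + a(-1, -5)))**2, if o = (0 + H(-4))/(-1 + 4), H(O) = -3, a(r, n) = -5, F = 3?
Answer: 784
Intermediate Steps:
o = -1 (o = (0 - 3)/(-1 + 4) = -3/3 = -3*1/3 = -1)
U(X) = 4*X (U(X) = X + X*3 = X + 3*X = 4*X)
U(o*(-2 + a(-1, -5)))**2 = (4*(-(-2 - 5)))**2 = (4*(-1*(-7)))**2 = (4*7)**2 = 28**2 = 784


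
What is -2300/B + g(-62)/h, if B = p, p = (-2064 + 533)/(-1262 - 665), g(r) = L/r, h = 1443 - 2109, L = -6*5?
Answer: -30501719855/10536342 ≈ -2894.9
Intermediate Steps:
L = -30
h = -666
g(r) = -30/r
p = 1531/1927 (p = -1531/(-1927) = -1531*(-1/1927) = 1531/1927 ≈ 0.79450)
B = 1531/1927 ≈ 0.79450
-2300/B + g(-62)/h = -2300/1531/1927 - 30/(-62)/(-666) = -2300*1927/1531 - 30*(-1/62)*(-1/666) = -4432100/1531 + (15/31)*(-1/666) = -4432100/1531 - 5/6882 = -30501719855/10536342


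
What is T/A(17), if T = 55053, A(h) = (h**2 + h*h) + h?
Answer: 55053/595 ≈ 92.526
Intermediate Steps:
A(h) = h + 2*h**2 (A(h) = (h**2 + h**2) + h = 2*h**2 + h = h + 2*h**2)
T/A(17) = 55053/((17*(1 + 2*17))) = 55053/((17*(1 + 34))) = 55053/((17*35)) = 55053/595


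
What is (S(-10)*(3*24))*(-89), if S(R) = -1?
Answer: 6408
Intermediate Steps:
(S(-10)*(3*24))*(-89) = -3*24*(-89) = -1*72*(-89) = -72*(-89) = 6408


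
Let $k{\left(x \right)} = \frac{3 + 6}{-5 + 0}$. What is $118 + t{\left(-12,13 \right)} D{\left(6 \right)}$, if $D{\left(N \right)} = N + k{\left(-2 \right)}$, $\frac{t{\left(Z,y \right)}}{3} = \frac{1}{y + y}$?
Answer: $\frac{15403}{130} \approx 118.48$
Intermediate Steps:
$t{\left(Z,y \right)} = \frac{3}{2 y}$ ($t{\left(Z,y \right)} = \frac{3}{y + y} = \frac{3}{2 y}$)
$k{\left(x \right)} = - \frac{9}{5}$ ($k{\left(x \right)} = \frac{9}{-5} = 9 \left(- \frac{1}{5}\right) = - \frac{9}{5}$)
$D{\left(N \right)} = - \frac{9}{5} + N$ ($D{\left(N \right)} = N - \frac{9}{5} = - \frac{9}{5} + N$)
$118 + t{\left(-12,13 \right)} D{\left(6 \right)} = 118 + \frac{3}{2 \cdot 13} \left(- \frac{9}{5} + 6\right) = 118 + \frac{3}{2} \cdot \frac{1}{13} \cdot \frac{21}{5} = 118 + \frac{3}{26} \cdot \frac{21}{5} = 118 + \frac{63}{130} = \frac{15403}{130}$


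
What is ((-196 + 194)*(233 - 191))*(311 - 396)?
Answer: 7140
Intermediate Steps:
((-196 + 194)*(233 - 191))*(311 - 396) = -2*42*(-85) = -84*(-85) = 7140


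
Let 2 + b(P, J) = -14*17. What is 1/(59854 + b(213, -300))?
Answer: 1/59614 ≈ 1.6775e-5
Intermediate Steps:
b(P, J) = -240 (b(P, J) = -2 - 14*17 = -2 - 238 = -240)
1/(59854 + b(213, -300)) = 1/(59854 - 240) = 1/59614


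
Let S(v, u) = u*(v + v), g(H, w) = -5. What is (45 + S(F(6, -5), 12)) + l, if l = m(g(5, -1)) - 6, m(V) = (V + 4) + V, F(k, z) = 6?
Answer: 177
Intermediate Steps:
m(V) = 4 + 2*V (m(V) = (4 + V) + V = 4 + 2*V)
S(v, u) = 2*u*v (S(v, u) = u*(2*v) = 2*u*v)
l = -12 (l = (4 + 2*(-5)) - 6 = (4 - 10) - 6 = -6 - 6 = -12)
(45 + S(F(6, -5), 12)) + l = (45 + 2*12*6) - 12 = (45 + 144) - 12 = 189 - 12 = 177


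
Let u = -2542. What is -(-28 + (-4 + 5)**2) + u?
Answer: -2515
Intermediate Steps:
-(-28 + (-4 + 5)**2) + u = -(-28 + (-4 + 5)**2) - 2542 = -(-28 + 1**2) - 2542 = -(-28 + 1) - 2542 = -1*(-27) - 2542 = 27 - 2542 = -2515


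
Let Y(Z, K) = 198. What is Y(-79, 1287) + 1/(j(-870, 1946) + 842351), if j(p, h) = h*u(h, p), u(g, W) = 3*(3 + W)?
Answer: 835400609/4219195 ≈ 198.00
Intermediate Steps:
u(g, W) = 9 + 3*W
j(p, h) = h*(9 + 3*p)
Y(-79, 1287) + 1/(j(-870, 1946) + 842351) = 198 + 1/(3*1946*(3 - 870) + 842351) = 198 + 1/(3*1946*(-867) + 842351) = 198 + 1/(-5061546 + 842351) = 198 + 1/(-4219195) = 198 - 1/4219195 = 835400609/4219195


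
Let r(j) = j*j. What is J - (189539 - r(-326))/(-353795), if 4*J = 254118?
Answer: 44953005431/707590 ≈ 63530.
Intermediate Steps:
r(j) = j²
J = 127059/2 (J = (¼)*254118 = 127059/2 ≈ 63530.)
J - (189539 - r(-326))/(-353795) = 127059/2 - (189539 - 1*(-326)²)/(-353795) = 127059/2 - (189539 - 1*106276)*(-1)/353795 = 127059/2 - (189539 - 106276)*(-1)/353795 = 127059/2 - 83263*(-1)/353795 = 127059/2 - 1*(-83263/353795) = 127059/2 + 83263/353795 = 44953005431/707590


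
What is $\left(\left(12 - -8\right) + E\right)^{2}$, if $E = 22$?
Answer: $1764$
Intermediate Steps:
$\left(\left(12 - -8\right) + E\right)^{2} = \left(\left(12 - -8\right) + 22\right)^{2} = \left(\left(12 + 8\right) + 22\right)^{2} = \left(20 + 22\right)^{2} = 42^{2} = 1764$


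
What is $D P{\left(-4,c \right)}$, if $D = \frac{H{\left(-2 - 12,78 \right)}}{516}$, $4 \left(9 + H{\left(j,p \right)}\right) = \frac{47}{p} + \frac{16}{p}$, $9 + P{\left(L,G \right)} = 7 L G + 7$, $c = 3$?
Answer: $\frac{305}{208} \approx 1.4663$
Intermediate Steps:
$P{\left(L,G \right)} = -2 + 7 G L$ ($P{\left(L,G \right)} = -9 + \left(7 L G + 7\right) = -9 + \left(7 G L + 7\right) = -9 + \left(7 + 7 G L\right) = -2 + 7 G L$)
$H{\left(j,p \right)} = -9 + \frac{63}{4 p}$ ($H{\left(j,p \right)} = -9 + \frac{\frac{47}{p} + \frac{16}{p}}{4} = -9 + \frac{63 \frac{1}{p}}{4} = -9 + \frac{63}{4 p}$)
$D = - \frac{305}{17888}$ ($D = \frac{-9 + \frac{63}{4 \cdot 78}}{516} = \left(-9 + \frac{63}{4} \cdot \frac{1}{78}\right) \frac{1}{516} = \left(-9 + \frac{21}{104}\right) \frac{1}{516} = \left(- \frac{915}{104}\right) \frac{1}{516} = - \frac{305}{17888} \approx -0.017051$)
$D P{\left(-4,c \right)} = - \frac{305 \left(-2 + 7 \cdot 3 \left(-4\right)\right)}{17888} = - \frac{305 \left(-2 - 84\right)}{17888} = \left(- \frac{305}{17888}\right) \left(-86\right) = \frac{305}{208}$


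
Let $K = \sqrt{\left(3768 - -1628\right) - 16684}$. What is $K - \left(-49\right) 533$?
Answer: $26117 + 2 i \sqrt{2822} \approx 26117.0 + 106.24 i$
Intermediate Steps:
$K = 2 i \sqrt{2822}$ ($K = \sqrt{\left(3768 + 1628\right) - 16684} = \sqrt{5396 - 16684} = \sqrt{-11288} = 2 i \sqrt{2822} \approx 106.24 i$)
$K - \left(-49\right) 533 = 2 i \sqrt{2822} - \left(-49\right) 533 = 2 i \sqrt{2822} - -26117 = 2 i \sqrt{2822} + 26117 = 26117 + 2 i \sqrt{2822}$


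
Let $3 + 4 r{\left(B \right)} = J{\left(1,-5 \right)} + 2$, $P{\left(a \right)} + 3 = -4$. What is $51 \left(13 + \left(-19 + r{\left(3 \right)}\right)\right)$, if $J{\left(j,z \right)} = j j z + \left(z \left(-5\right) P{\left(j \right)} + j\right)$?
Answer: $-2601$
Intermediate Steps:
$P{\left(a \right)} = -7$ ($P{\left(a \right)} = -3 - 4 = -7$)
$J{\left(j,z \right)} = j + 35 z + z j^{2}$ ($J{\left(j,z \right)} = j j z + \left(z \left(-5\right) \left(-7\right) + j\right) = j^{2} z + \left(- 5 z \left(-7\right) + j\right) = z j^{2} + \left(35 z + j\right) = z j^{2} + \left(j + 35 z\right) = j + 35 z + z j^{2}$)
$r{\left(B \right)} = -45$ ($r{\left(B \right)} = - \frac{3}{4} + \frac{\left(1 + 35 \left(-5\right) - 5 \cdot 1^{2}\right) + 2}{4} = - \frac{3}{4} + \frac{\left(1 - 175 - 5\right) + 2}{4} = - \frac{3}{4} + \frac{-179 + 2}{4} = - \frac{3}{4} + \frac{1}{4} \left(-177\right) = - \frac{3}{4} - \frac{177}{4} = -45$)
$51 \left(13 + \left(-19 + r{\left(3 \right)}\right)\right) = 51 \left(13 - 64\right) = 51 \left(-51\right) = -2601$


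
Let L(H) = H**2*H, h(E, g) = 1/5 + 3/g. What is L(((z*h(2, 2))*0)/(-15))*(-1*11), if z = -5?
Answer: 0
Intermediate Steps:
h(E, g) = 1/5 + 3/g (h(E, g) = 1*(1/5) + 3/g = 1/5 + 3/g)
L(H) = H**3
L(((z*h(2, 2))*0)/(-15))*(-1*11) = ((-(15 + 2)/2*0)/(-15))**3*(-1*11) = ((-17/2*0)*(-1/15))**3*(-11) = ((-5*17/10*0)*(-1/15))**3*(-11) = (-17/2*0*(-1/15))**3*(-11) = (0*(-1/15))**3*(-11) = 0**3*(-11) = 0*(-11) = 0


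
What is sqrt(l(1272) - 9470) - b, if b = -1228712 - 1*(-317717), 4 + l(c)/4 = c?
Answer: 910995 + I*sqrt(4398) ≈ 9.11e+5 + 66.317*I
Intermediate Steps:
l(c) = -16 + 4*c
b = -910995 (b = -1228712 + 317717 = -910995)
sqrt(l(1272) - 9470) - b = sqrt((-16 + 4*1272) - 9470) - 1*(-910995) = sqrt((-16 + 5088) - 9470) + 910995 = sqrt(5072 - 9470) + 910995 = sqrt(-4398) + 910995 = I*sqrt(4398) + 910995 = 910995 + I*sqrt(4398)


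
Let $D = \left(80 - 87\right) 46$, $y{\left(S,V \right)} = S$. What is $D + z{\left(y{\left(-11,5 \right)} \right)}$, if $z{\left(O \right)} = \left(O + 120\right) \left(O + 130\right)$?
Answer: $12649$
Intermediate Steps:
$z{\left(O \right)} = \left(120 + O\right) \left(130 + O\right)$
$D = -322$ ($D = \left(-7\right) 46 = -322$)
$D + z{\left(y{\left(-11,5 \right)} \right)} = -322 + \left(15600 + \left(-11\right)^{2} + 250 \left(-11\right)\right) = -322 + \left(15600 + 121 - 2750\right) = -322 + 12971 = 12649$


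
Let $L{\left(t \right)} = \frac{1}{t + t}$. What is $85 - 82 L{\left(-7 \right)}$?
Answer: $\frac{636}{7} \approx 90.857$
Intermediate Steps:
$L{\left(t \right)} = \frac{1}{2 t}$
$85 - 82 L{\left(-7 \right)} = 85 - 82 \frac{1}{2 \left(-7\right)} = 85 - 82 \cdot \frac{1}{2} \left(- \frac{1}{7}\right) = 85 - - \frac{41}{7} = 85 + \frac{41}{7} = \frac{636}{7}$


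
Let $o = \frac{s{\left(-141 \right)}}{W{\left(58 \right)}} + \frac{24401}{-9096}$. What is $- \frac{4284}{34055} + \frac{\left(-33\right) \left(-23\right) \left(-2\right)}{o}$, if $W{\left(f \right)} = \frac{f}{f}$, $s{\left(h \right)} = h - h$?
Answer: $\frac{67159663308}{118710865} \approx 565.74$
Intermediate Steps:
$s{\left(h \right)} = 0$
$W{\left(f \right)} = 1$
$o = - \frac{24401}{9096}$ ($o = \frac{0}{1} + \frac{24401}{-9096} = 0 \cdot 1 + 24401 \left(- \frac{1}{9096}\right) = 0 - \frac{24401}{9096} = - \frac{24401}{9096} \approx -2.6826$)
$- \frac{4284}{34055} + \frac{\left(-33\right) \left(-23\right) \left(-2\right)}{o} = - \frac{4284}{34055} + \frac{\left(-33\right) \left(-23\right) \left(-2\right)}{- \frac{24401}{9096}} = \left(-4284\right) \frac{1}{34055} + 759 \left(-2\right) \left(- \frac{9096}{24401}\right) = - \frac{612}{4865} - - \frac{13807728}{24401} = - \frac{612}{4865} + \frac{13807728}{24401} = \frac{67159663308}{118710865}$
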